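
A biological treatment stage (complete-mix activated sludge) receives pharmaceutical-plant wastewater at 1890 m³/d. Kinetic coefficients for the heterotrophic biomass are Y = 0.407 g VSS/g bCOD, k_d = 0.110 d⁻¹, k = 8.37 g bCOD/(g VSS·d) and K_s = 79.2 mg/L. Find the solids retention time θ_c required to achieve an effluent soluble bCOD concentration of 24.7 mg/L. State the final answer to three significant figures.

θ_c ≈ 1.43 d

From 1/θ_c = Y·k·S/(K_s + S) − k_d: Y·k·S/(K_s+S) = 0.407 × 8.37 × 24.7 / (79.2 + 24.7) = 0.8098 d⁻¹.
θ_c = 1/(μ − k_d) = 1/(0.8098 − 0.110) = 1/0.6998 = 1.429 d.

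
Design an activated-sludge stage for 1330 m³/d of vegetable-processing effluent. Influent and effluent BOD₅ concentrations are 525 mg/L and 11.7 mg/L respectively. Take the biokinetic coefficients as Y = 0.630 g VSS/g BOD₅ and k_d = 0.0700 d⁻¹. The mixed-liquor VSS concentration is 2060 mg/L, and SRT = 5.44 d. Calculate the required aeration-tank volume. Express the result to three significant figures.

V ≈ 823 m³

From the SRT design equation V = Y Q (S₀−S) θ_c / [X (1 + k_d θ_c)] = 0.630 × 1330 × (525 − 11.7) × 5.44 / [2060 × (1 + 0.0700 × 5.44)] = 2.34×10^6 / 2844 = 822.6 m³.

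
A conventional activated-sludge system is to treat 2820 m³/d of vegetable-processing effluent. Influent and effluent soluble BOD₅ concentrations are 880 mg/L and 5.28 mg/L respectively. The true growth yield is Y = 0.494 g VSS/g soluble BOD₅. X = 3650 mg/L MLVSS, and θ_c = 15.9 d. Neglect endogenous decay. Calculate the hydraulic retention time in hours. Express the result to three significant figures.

τ ≈ 45.2 h

Biomass mass balance (decay neglected): V·X = Y·Q·(S₀ − S)·θ_c, so V = 0.494 × 2820 × (880 − 5.28) × 15.9 / 3650 = 5308 m³.
τ = V/Q = 5308/2820 = 1.882 d, or 45.18 h.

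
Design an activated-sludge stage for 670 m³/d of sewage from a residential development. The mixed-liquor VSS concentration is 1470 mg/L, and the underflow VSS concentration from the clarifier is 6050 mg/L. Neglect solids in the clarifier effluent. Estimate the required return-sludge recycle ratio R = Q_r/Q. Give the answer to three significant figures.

R ≈ 0.321

Mass balance around the secondary clarifier (neglecting effluent solids): R = X / (X_r − X) = 1470 / (6050 − 1470) = 0.3210.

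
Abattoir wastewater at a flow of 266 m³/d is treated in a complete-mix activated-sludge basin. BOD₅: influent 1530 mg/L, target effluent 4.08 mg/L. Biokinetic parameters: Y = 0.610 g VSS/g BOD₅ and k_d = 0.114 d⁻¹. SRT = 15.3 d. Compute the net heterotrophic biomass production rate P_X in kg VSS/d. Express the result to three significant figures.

P_X ≈ 90.2 kg VSS/d

The observed yield is Y_obs = Y/(1 + k_d·θ_c) = 0.610 / (1 + 0.114 × 15.3) = 0.610 / 2.744 = 0.2223 g VSS per g BOD₅ removed.
ΔS = 1530 − 4.08 = 1526 mg/L, so the substrate removal rate is 266 × 1526/1000 = 405.9 kg BOD₅/d.
So the net sludge growth is P_X = 0.2223 × 405.9 = 90.23 kg VSS/d.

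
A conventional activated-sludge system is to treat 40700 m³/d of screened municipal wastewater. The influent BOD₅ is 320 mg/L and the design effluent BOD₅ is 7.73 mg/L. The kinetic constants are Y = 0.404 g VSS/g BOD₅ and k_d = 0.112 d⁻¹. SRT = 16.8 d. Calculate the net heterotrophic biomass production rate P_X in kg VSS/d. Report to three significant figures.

The observed yield is Y_obs = Y/(1 + k_d·θ_c) = 0.404 / (1 + 0.112 × 16.8) = 0.404 / 2.882 = 0.1402 g VSS per g BOD₅ removed.
ΔS = 320 − 7.73 = 312.3 mg/L, so the substrate removal rate is 40700 × 312.3/1000 = 12709 kg BOD₅/d.
Biomass produced: P_X = Y_obs·Q·ΔS = 0.1402 × 12709 ≈ 1782 kg VSS/d.

P_X ≈ 1780 kg VSS/d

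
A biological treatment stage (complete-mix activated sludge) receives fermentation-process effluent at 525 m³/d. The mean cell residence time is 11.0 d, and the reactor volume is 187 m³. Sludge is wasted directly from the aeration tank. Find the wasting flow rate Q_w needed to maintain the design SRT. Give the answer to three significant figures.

With mixed-liquor wasting, θ_c = V/Q_w, so Q_w = V/θ_c = 187.0/11.0 = 17.00 m³/d.

Q_w ≈ 17.0 m³/d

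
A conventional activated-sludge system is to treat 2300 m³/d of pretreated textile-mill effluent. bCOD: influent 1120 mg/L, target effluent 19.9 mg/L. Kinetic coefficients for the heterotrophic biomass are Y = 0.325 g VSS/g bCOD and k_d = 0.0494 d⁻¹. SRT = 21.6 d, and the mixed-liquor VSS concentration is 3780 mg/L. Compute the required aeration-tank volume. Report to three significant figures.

Steady-state biomass mass balance: V·X·(1 + k_d·θ_c) = Y·Q·(S₀ − S)·θ_c, so V = 0.325 × 2300 × (1120 − 19.9) × 21.6 / [3780 × (1 + 0.0494 × 21.6)] = 1.78×10^7 / 7813 = 2273 m³.

V ≈ 2270 m³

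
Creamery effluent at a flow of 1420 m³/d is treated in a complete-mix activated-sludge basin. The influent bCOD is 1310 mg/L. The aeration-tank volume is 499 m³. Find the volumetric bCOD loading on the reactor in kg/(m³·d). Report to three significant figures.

L_v = Q S₀ / V = 1420 × 1310 × 10⁻³ / 499.0 = 3.728 kg/(m³·d).

L_v ≈ 3.73 kg bCOD/(m³·d)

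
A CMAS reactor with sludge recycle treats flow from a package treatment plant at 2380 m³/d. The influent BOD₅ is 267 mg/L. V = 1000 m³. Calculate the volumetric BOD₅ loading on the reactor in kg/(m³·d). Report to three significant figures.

L_v ≈ 0.635 kg BOD₅/(m³·d)

Volumetric loading L_v = Q·S₀ / V = 2380 × 267 g/m³ / 1000 m³ = 635.5 g/(m³·d) = 0.6355 kg BOD₅/(m³·d).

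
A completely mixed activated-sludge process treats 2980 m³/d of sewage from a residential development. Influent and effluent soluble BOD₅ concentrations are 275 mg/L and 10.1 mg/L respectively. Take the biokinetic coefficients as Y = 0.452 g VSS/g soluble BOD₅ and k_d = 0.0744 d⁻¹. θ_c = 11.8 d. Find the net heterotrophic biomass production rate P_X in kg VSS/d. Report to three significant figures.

P_X ≈ 190 kg VSS/d

The observed yield is Y_obs = Y/(1 + k_d·θ_c) = 0.452 / (1 + 0.0744 × 11.8) = 0.452 / 1.878 = 0.2407 g VSS per g soluble BOD₅ removed.
Substrate removed = Q·(S₀ − S) = 2980 m³/d × (275 − 10.1) g/m³ = 7.89×10^5 g/d = 789.4 kg/d.
So the net sludge growth is P_X = 0.2407 × 789.4 = 190.0 kg VSS/d.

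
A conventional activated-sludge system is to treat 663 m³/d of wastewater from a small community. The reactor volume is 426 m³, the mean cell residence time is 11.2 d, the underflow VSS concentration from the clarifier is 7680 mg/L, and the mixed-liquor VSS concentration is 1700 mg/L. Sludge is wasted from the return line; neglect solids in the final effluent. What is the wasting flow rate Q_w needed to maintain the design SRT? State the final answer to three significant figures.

Q_w = (V·X)/(θ_c X_r) = 426.0 × 1700 / (11.2 × 7680) = 8.419 m³/d.

Q_w ≈ 8.42 m³/d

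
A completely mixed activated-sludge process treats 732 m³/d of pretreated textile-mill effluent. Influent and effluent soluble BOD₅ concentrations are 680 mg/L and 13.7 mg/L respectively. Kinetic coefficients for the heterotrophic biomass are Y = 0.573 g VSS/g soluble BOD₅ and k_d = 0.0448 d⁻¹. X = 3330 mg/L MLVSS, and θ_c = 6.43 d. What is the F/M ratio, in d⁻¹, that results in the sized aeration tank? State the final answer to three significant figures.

F/M ≈ 0.357 d⁻¹

From the SRT design equation V = Y Q (S₀−S) θ_c / [X (1 + k_d θ_c)] = 0.573 × 732 × (680 − 13.7) × 6.43 / [3330 × (1 + 0.0448 × 6.43)] = 1.8×10^6 / 4289 = 419.0 m³.
Food-to-microorganism ratio F/M = Q S₀ / (V X) = 732 × 680 / (419.0 × 3330) = 0.3568 d⁻¹.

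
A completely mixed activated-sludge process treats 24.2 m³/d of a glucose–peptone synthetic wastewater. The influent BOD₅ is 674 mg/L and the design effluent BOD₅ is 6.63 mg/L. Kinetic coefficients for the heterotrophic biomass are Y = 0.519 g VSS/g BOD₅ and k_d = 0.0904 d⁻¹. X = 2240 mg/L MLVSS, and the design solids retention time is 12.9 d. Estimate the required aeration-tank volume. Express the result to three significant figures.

V ≈ 22.3 m³

From the SRT design equation V = Y Q (S₀−S) θ_c / [X (1 + k_d θ_c)] = 0.519 × 24.2 × (674 − 6.63) × 12.9 / [2240 × (1 + 0.0904 × 12.9)] = 1.08×10^5 / 4852 = 22.28 m³.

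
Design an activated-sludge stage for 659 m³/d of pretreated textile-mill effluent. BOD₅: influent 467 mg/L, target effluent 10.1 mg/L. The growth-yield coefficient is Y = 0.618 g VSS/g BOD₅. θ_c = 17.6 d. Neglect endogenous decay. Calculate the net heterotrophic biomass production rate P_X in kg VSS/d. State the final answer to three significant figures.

Since k_d ≈ 0, Y_obs = Y = 0.618 g VSS/g BOD₅.
ΔS = 467 − 10.1 = 456.9 mg/L, so the substrate removal rate is 659 × 456.9/1000 = 301.1 kg BOD₅/d.
So the net sludge growth is P_X = 0.6180 × 301.1 = 186.1 kg VSS/d.

P_X ≈ 186 kg VSS/d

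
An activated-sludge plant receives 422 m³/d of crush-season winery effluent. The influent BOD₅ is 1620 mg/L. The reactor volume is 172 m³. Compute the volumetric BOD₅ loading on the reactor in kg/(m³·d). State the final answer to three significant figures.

Volumetric loading L_v = Q·S₀ / V = 422 × 1620 g/m³ / 172.0 m³ = 3975 g/(m³·d) = 3.975 kg BOD₅/(m³·d).

L_v ≈ 3.97 kg BOD₅/(m³·d)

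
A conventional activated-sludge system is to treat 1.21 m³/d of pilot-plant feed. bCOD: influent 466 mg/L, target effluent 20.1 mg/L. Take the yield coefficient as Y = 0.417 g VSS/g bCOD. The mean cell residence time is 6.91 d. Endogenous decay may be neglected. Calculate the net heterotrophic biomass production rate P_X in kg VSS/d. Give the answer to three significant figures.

No decay correction is needed, so Y_obs = Y = 0.417.
Q·(S₀ − S) = 1.21 × (466 − 20.1) × 10⁻³ = 0.5395 kg/d removed.
Net biomass production P_X = Y_obs × Q·(S₀ − S) = 0.4170 × 0.5395 = 0.2250 kg VSS/d.

P_X ≈ 0.225 kg VSS/d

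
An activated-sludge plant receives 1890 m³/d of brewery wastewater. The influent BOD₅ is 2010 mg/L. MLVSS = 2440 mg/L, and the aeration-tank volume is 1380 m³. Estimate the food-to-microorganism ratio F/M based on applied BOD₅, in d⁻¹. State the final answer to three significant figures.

F/M = Q·S₀ / (V·X) = 1890 × 2010 / (1380 × 2440) = 1.128 g BOD₅·(g VSS·d)⁻¹.

F/M ≈ 1.13 d⁻¹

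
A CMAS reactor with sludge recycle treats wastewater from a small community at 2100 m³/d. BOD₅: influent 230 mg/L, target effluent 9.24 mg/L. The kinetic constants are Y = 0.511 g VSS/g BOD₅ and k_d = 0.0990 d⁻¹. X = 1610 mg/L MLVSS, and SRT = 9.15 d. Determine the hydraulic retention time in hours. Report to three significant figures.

τ ≈ 8.07 h

Rearranging the biomass balance for a CMAS with decay, V = Y·Q·ΔS·θ_c / [X·(1+k_d θ_c)] = 0.511 × 2100 × (230 − 9.24) × 9.15 / [1610 × (1 + 0.0990 × 9.15)] = 2.17×10^6 / 3068 = 706.4 m³.
HRT = V/Q = 706.4 m³ / 2100 m³·d⁻¹ = 0.3364 d × 24 = 8.073 h.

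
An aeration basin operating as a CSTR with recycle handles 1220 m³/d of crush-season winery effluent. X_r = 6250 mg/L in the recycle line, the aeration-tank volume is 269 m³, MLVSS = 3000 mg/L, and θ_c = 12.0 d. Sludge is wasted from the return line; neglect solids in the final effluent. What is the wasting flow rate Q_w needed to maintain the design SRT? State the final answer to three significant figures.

Q_w ≈ 10.8 m³/d

θ_c = V·X/(Q_w·X_r) when wasting from the recycle, so Q_w = V·X/(θ_c·X_r) = 269.0 × 3000 / (12.0 × 6250) = 10.76 m³/d.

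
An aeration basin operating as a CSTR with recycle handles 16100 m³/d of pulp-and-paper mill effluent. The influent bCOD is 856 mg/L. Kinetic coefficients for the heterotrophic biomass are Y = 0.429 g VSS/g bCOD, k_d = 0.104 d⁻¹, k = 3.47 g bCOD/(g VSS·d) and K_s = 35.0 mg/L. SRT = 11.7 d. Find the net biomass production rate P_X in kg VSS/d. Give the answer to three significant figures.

For a completely mixed reactor with recycle the Lawrence–McCarty relation gives S = K_s·(1 + k_d·θ_c) / [θ_c·(Y·k − k_d) − 1] = 35.0 × (1 + 0.104 × 11.7) / [11.7 × (0.429 × 3.47 − 0.104) − 1] = 77.59 / 15.20 = 5.104 mg/L.
Y_obs = Y / (1 + k_d θ_c) = 0.429 / (1 + 0.104 × 11.7) = 0.429 / 2.217 = 0.1935.
Q·(S₀ − S) = 16100 × (856 − 5.10) × 10⁻³ = 13699 kg/d removed.
Biomass produced: P_X = Y_obs·Q·ΔS = 0.1935 × 13699 ≈ 2651 kg VSS/d.

P_X ≈ 2650 kg VSS/d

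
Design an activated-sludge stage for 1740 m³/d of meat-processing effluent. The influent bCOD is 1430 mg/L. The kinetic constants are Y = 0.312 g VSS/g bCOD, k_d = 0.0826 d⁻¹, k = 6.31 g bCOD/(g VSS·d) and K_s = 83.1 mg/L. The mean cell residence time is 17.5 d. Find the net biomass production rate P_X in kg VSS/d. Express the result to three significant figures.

P_X ≈ 316 kg VSS/d

From the Monod/SRT balance for a CMAS, S = K_s·(1+k_d θ_c)/[θ_c·(Y k − k_d) − 1] = 83.1 × (1 + 0.0826 × 17.5) / [17.5 × (0.312 × 6.31 − 0.0826) − 1] = 203.2 / 32.01 = 6.349 mg/L.
Y_obs = Y / (1 + k_d θ_c) = 0.312 / (1 + 0.0826 × 17.5) = 0.312 / 2.446 = 0.1276.
ΔS = 1430 − 6.35 = 1424 mg/L, so the substrate removal rate is 1740 × 1424/1000 = 2477 kg bCOD/d.
P_X = Y_obs · Q(S₀ − S) = 0.1276 × 2477 = 316.0 kg VSS/d.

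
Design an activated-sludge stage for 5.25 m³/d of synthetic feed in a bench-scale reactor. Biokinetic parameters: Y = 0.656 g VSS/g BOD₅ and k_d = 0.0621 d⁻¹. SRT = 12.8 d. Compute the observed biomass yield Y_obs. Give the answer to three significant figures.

Y_obs ≈ 0.365 g VSS/g BOD₅

Y_obs = Y / (1 + k_d θ_c) = 0.656 / (1 + 0.0621 × 12.8) = 0.656 / 1.795 = 0.3655.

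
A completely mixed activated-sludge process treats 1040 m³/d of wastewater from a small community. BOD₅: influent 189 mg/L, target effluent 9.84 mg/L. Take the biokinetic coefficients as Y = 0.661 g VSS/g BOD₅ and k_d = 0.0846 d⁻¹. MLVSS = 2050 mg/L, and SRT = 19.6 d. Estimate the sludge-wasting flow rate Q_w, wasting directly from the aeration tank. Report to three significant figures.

From the SRT design equation V = Y Q (S₀−S) θ_c / [X (1 + k_d θ_c)] = 0.661 × 1040 × (189 − 9.84) × 19.6 / [2050 × (1 + 0.0846 × 19.6)] = 2.41×10^6 / 5449 = 443.0 m³.
Wasting from the aeration tank: Q_w = V / θ_c = 443.0 / 19.6 = 22.60 m³/d.

Q_w ≈ 22.6 m³/d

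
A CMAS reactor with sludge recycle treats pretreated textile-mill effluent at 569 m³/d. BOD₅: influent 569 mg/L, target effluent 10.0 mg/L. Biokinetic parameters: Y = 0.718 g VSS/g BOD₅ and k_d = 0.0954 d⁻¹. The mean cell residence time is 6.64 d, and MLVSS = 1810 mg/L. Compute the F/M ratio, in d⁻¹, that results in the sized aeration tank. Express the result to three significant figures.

Rearranging the biomass balance for a CMAS with decay, V = Y·Q·ΔS·θ_c / [X·(1+k_d θ_c)] = 0.718 × 569 × (569 − 10.0) × 6.64 / [1810 × (1 + 0.0954 × 6.64)] = 1.52×10^6 / 2957 = 512.9 m³.
Food-to-microorganism ratio F/M = Q S₀ / (V X) = 569 × 569 / (512.9 × 1810) = 0.3488 d⁻¹.

F/M ≈ 0.349 d⁻¹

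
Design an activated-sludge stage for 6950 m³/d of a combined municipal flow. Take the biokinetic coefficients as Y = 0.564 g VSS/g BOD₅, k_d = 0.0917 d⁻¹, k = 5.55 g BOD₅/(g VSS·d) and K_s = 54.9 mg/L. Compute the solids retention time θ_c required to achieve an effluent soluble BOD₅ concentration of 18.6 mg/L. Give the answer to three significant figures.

Specific growth rate at S = 18.6 mg/L: μ = YkS/(K_s+S) = 0.564·5.55·18.6/(54.9+18.6) = 0.7921 d⁻¹.
1/θ_c = 0.7921 − 0.0917 = 0.7004 d⁻¹, so θ_c = 1.428 d.

θ_c ≈ 1.43 d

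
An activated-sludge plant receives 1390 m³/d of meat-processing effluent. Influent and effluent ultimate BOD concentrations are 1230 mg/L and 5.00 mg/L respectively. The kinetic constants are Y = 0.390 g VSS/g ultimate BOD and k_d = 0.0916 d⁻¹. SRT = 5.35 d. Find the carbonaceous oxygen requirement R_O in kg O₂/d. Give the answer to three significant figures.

The observed yield is Y_obs = Y/(1 + k_d·θ_c) = 0.390 / (1 + 0.0916 × 5.35) = 0.390 / 1.490 = 0.2617 g VSS per g ultimate BOD removed.
Substrate removed = Q·(S₀ − S) = 1390 m³/d × (1230 − 5.00) g/m³ = 1.7×10^6 g/d = 1703 kg/d.
Biomass synthesised: P_X = Y_obs × 1703 = 445.7 kg VSS/d.
R_O = Q·(S₀ − S) − 1.42·P_X = 1703 − 1.42 × 445.7 = 1070 kg O₂/d.

R_O ≈ 1070 kg O₂/d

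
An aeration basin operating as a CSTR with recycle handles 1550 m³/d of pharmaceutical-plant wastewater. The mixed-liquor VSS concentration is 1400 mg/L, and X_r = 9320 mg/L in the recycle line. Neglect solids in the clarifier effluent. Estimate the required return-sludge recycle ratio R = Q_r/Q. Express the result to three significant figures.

R ≈ 0.177

Mass balance around the secondary clarifier (neglecting effluent solids): R = X / (X_r − X) = 1400 / (9320 − 1400) = 0.1768.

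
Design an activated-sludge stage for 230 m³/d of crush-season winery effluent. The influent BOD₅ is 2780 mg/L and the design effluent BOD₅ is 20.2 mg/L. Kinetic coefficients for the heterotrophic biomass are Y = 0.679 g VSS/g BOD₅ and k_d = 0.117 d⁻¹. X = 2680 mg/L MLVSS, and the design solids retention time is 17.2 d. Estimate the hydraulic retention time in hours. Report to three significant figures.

Rearranging the biomass balance for a CMAS with decay, V = Y·Q·ΔS·θ_c / [X·(1+k_d θ_c)] = 0.679 × 230 × (2780 − 20.2) × 17.2 / [2680 × (1 + 0.117 × 17.2)] = 7.41×10^6 / 8073 = 918.2 m³.
τ = V/Q = 918.2/230 = 3.992 d, or 95.82 h.

τ ≈ 95.8 h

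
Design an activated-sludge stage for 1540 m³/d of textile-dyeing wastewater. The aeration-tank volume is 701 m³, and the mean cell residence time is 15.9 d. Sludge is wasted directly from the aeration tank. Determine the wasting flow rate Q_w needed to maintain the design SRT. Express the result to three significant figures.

With mixed-liquor wasting, θ_c = V/Q_w, so Q_w = V/θ_c = 701.0/15.9 = 44.09 m³/d.

Q_w ≈ 44.1 m³/d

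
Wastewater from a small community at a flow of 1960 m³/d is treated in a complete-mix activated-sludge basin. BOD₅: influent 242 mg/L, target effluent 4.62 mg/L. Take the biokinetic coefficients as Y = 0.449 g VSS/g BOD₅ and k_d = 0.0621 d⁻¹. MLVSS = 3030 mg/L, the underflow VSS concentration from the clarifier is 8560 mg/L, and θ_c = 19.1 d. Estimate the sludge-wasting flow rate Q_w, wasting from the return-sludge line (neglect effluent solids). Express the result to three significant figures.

Q_w ≈ 11.2 m³/d

From the SRT design equation V = Y Q (S₀−S) θ_c / [X (1 + k_d θ_c)] = 0.449 × 1960 × (242 − 4.62) × 19.1 / [3030 × (1 + 0.0621 × 19.1)] = 3.99×10^6 / 6624 = 602.4 m³.
θ_c = V·X/(Q_w·X_r) when wasting from the recycle, so Q_w = V·X/(θ_c·X_r) = 602.4 × 3030 / (19.1 × 8560) = 11.16 m³/d.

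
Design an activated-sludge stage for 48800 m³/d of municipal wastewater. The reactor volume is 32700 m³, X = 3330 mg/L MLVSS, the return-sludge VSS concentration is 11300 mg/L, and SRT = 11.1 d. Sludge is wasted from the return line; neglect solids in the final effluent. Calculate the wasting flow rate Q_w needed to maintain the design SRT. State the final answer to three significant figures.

θ_c = V·X/(Q_w·X_r) when wasting from the recycle, so Q_w = V·X/(θ_c·X_r) = 32700 × 3330 / (11.1 × 11300) = 868.1 m³/d.

Q_w ≈ 868 m³/d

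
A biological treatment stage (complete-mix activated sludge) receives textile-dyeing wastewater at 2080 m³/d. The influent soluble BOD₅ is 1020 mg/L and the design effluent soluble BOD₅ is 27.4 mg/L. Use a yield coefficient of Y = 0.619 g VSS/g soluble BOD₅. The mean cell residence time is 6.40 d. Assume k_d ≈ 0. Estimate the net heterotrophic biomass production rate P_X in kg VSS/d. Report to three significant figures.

P_X ≈ 1280 kg VSS/d

With endogenous decay neglected, the observed yield equals the true yield: Y_obs = Y = 0.619 g VSS/g soluble BOD₅.
Mass of soluble BOD₅ removed per day: Q(S₀ − S) = 2080 × 992.6 g/m³ = 2065 kg/d.
P_X = Y_obs · Q(S₀ − S) = 0.6190 × 2065 = 1278 kg VSS/d.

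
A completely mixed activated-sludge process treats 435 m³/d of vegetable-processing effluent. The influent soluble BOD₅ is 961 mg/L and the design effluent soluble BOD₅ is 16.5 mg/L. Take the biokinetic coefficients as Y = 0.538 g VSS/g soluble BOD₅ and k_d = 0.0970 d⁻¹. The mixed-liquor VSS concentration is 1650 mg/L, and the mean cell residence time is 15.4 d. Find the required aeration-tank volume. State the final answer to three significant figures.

Steady-state biomass mass balance: V·X·(1 + k_d·θ_c) = Y·Q·(S₀ − S)·θ_c, so V = 0.538 × 435 × (961 − 16.5) × 15.4 / [1650 × (1 + 0.0970 × 15.4)] = 3.4×10^6 / 4115 = 827.3 m³.

V ≈ 827 m³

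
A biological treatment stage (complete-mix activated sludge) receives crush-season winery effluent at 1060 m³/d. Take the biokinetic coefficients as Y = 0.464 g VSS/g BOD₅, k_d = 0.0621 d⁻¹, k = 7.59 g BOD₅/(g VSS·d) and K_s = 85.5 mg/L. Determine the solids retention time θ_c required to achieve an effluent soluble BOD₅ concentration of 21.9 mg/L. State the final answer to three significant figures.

θ_c ≈ 1.52 d

At the target effluent, Y k S/(K_s+S) = 0.464×7.59×21.9/107.4 = 0.7181 d⁻¹.
1/θ_c = 0.7181 − 0.0621 = 0.6560 d⁻¹, so θ_c = 1.524 d.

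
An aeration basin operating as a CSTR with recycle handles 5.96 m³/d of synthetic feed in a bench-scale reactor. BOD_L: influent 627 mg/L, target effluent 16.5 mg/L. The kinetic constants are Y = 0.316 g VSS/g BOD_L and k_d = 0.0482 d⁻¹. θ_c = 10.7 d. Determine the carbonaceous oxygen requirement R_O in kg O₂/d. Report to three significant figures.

The observed yield is Y_obs = Y/(1 + k_d·θ_c) = 0.316 / (1 + 0.0482 × 10.7) = 0.316 / 1.516 = 0.2085 g VSS per g BOD_L removed.
Mass of BOD_L removed per day: Q(S₀ − S) = 5.96 × 610.5 g/m³ = 3.639 kg/d.
Biomass synthesised: P_X = Y_obs × 3.639 = 0.7586 kg VSS/d.
R_O = Q·(S₀ − S) − 1.42·P_X = 3.639 − 1.42 × 0.7586 = 2.561 kg O₂/d.

R_O ≈ 2.56 kg O₂/d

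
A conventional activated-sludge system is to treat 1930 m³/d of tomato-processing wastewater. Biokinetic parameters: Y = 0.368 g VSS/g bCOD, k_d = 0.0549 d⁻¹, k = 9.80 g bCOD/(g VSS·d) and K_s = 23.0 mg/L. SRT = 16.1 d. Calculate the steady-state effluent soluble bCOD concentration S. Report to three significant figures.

S ≈ 0.771 mg/L

Effluent substrate depends only on kinetics and SRT: S = K_s(1 + k_d θ_c) / [θ_c(Yk − k_d) − 1] = 23.0 × (1 + 0.0549 × 16.1) / [16.1 × (0.368 × 9.80 − 0.0549) − 1] = 43.33 / 56.18 = 0.7713 mg/L.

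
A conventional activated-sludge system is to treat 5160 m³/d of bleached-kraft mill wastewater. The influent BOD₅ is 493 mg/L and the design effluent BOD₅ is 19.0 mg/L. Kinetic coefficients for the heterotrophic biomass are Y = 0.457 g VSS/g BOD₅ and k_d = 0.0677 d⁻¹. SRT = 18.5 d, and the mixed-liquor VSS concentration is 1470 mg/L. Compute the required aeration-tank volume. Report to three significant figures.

Steady-state biomass mass balance: V·X·(1 + k_d·θ_c) = Y·Q·(S₀ − S)·θ_c, so V = 0.457 × 5160 × (493 − 19.0) × 18.5 / [1470 × (1 + 0.0677 × 18.5)] = 2.07×10^7 / 3311 = 6245 m³.

V ≈ 6250 m³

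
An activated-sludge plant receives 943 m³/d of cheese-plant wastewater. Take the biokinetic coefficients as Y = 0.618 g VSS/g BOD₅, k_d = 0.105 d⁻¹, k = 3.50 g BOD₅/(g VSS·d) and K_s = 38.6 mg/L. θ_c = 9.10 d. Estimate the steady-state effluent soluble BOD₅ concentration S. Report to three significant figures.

Effluent substrate depends only on kinetics and SRT: S = K_s(1 + k_d θ_c) / [θ_c(Yk − k_d) − 1] = 38.6 × (1 + 0.105 × 9.10) / [9.10 × (0.618 × 3.50 − 0.105) − 1] = 75.48 / 17.73 = 4.258 mg/L.

S ≈ 4.26 mg/L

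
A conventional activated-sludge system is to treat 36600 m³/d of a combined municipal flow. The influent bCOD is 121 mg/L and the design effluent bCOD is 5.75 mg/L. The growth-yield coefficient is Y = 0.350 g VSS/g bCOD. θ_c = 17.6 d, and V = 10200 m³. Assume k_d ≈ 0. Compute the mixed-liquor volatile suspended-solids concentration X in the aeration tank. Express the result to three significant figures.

From V·X = Y·Q·(S₀ − S)·θ_c (decay neglected): X = 0.350 × 36600 × (121 − 5.75) × 17.6 / 10200 = 2547 mg/L.

X ≈ 2550 mg/L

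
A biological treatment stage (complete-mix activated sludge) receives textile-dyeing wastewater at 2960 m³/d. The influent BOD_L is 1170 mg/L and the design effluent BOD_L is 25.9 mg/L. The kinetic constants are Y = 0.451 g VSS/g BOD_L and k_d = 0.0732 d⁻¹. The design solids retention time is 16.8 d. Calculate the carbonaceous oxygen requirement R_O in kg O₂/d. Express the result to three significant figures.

R_O ≈ 2410 kg O₂/d

Y_obs = Y / (1 + k_d θ_c) = 0.451 / (1 + 0.0732 × 16.8) = 0.451 / 2.230 = 0.2023.
Mass of BOD_L removed per day: Q(S₀ − S) = 2960 × 1144 g/m³ = 3387 kg/d.
P_X = Y_obs·Q·(S₀ − S) = 0.2023 × 3387 = 685.0 kg VSS/d.
R_O = Q·ΔS − 1.42 P_X = 3387 − 972.7 = 2414 kg O₂/d.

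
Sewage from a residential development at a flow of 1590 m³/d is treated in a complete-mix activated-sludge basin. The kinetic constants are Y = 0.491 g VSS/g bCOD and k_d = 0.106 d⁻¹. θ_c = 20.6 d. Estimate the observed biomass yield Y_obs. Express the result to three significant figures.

Y_obs ≈ 0.154 g VSS/g bCOD

Y_obs = Y / (1 + k_d θ_c) = 0.491 / (1 + 0.106 × 20.6) = 0.491 / 3.184 = 0.1542.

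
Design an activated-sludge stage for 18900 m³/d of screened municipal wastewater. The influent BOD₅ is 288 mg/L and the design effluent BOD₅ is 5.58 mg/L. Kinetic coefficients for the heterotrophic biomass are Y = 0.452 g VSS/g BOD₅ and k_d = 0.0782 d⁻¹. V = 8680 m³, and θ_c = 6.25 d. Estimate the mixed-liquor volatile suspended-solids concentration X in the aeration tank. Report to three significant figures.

From V·X·(1 + k_d·θ_c) = Y·Q·(S₀ − S)·θ_c: X = 0.452 × 18900 × (288 − 5.58) × 6.25 / [8680 × (1 + 0.0782 × 6.25)] = 1167 mg/L.

X ≈ 1170 mg/L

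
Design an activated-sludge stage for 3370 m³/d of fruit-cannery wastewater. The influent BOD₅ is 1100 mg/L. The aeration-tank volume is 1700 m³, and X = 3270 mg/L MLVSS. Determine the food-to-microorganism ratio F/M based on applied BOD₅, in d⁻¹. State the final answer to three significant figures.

Food-to-microorganism ratio F/M = Q S₀ / (V X) = 3370 × 1100 / (1700 × 3270) = 0.6668 d⁻¹.

F/M ≈ 0.667 d⁻¹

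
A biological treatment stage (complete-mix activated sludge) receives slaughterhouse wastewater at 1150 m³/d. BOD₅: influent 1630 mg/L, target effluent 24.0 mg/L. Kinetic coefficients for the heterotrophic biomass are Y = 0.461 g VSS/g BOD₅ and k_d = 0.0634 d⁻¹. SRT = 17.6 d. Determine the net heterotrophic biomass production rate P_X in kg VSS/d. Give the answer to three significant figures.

P_X ≈ 402 kg VSS/d

Observed yield with endogenous decay: Y_obs = Y / (1 + k_d·θ_c) = 0.461 / (1 + 0.0634 × 17.6) = 0.461 / 2.116 = 0.2179 g VSS/g BOD₅.
Q·(S₀ − S) = 1150 × (1630 − 24.0) × 10⁻³ = 1847 kg/d removed.
Net biomass production P_X = Y_obs × Q·(S₀ − S) = 0.2179 × 1847 = 402.4 kg VSS/d.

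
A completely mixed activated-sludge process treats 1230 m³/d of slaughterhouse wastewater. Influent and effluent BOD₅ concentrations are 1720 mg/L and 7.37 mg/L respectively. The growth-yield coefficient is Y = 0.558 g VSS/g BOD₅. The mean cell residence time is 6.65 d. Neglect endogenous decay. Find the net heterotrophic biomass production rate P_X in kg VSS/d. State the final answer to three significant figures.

Since k_d ≈ 0, Y_obs = Y = 0.558 g VSS/g BOD₅.
ΔS = 1720 − 7.37 = 1713 mg/L, so the substrate removal rate is 1230 × 1713/1000 = 2107 kg BOD₅/d.
So the net sludge growth is P_X = 0.5580 × 2107 = 1175 kg VSS/d.

P_X ≈ 1180 kg VSS/d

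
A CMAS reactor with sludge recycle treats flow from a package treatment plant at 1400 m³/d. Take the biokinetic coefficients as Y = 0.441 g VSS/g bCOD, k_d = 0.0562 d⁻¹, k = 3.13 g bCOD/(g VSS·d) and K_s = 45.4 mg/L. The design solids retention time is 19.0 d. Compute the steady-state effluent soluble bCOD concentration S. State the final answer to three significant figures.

S ≈ 3.89 mg/L

For a completely mixed reactor with recycle the Lawrence–McCarty relation gives S = K_s·(1 + k_d·θ_c) / [θ_c·(Y·k − k_d) − 1] = 45.4 × (1 + 0.0562 × 19.0) / [19.0 × (0.441 × 3.13 − 0.0562) − 1] = 93.88 / 24.16 = 3.886 mg/L.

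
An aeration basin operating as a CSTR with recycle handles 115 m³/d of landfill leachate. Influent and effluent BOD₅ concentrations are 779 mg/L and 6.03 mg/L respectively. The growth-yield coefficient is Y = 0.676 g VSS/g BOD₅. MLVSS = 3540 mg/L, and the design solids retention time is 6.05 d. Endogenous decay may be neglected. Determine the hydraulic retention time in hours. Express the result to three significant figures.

τ ≈ 21.4 h

V·X = Y·Q·ΔS·θ_c gives V = 0.676 × 115 × (779 − 6.03) × 6.05 / 3540 = 102.7 m³.
τ = V/Q = 102.7/115 = 0.8930 d, or 21.43 h.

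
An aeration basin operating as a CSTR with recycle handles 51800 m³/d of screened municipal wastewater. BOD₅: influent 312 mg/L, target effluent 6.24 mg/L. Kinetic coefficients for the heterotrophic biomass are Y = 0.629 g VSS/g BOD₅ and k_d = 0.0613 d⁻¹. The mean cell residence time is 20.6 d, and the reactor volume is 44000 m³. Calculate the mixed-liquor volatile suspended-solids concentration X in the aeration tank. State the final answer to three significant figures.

X = Y·Q·ΔS·θ_c / [V·(1 + k_d θ_c)] = 0.629 × 51800 × (312 − 6.24) × 20.6 / [44000 × (1 + 0.0613 × 20.6)] = 2061 mg/L.

X ≈ 2060 mg/L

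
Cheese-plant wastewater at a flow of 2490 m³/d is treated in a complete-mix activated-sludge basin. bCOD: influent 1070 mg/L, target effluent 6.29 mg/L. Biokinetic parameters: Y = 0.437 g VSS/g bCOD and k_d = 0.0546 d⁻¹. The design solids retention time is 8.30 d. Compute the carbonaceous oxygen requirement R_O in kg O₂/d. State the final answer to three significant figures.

Correct the yield for decay: Y_obs = Y/(1 + k_d θ_c) = 0.437 / (1 + 0.0546 × 8.30) = 0.437 / 1.453 = 0.3007.
Q·(S₀ − S) = 2490 × (1070 − 6.29) × 10⁻³ = 2649 kg/d removed.
Biomass synthesised: P_X = Y_obs × 2649 = 796.5 kg VSS/d.
R_O = Q·(S₀ − S) − 1.42·P_X = 2649 − 1.42 × 796.5 = 1518 kg O₂/d.

R_O ≈ 1520 kg O₂/d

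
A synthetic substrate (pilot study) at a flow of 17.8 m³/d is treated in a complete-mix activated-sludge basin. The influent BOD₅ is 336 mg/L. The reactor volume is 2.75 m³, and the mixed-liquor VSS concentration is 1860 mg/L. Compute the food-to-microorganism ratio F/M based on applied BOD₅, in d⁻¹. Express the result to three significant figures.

F/M ≈ 1.17 d⁻¹

F/M = applied load / biomass = Q·S₀/(V·X) = 17.8 × 336 / (2.750 × 1860) = 1.169 d⁻¹.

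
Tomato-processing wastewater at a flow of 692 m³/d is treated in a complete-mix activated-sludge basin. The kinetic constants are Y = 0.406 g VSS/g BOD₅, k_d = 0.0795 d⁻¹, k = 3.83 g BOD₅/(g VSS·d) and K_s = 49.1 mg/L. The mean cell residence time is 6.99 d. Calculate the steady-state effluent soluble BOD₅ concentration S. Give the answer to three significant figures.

S ≈ 8.20 mg/L

From the Monod/SRT balance for a CMAS, S = K_s·(1+k_d θ_c)/[θ_c·(Y k − k_d) − 1] = 49.1 × (1 + 0.0795 × 6.99) / [6.99 × (0.406 × 3.83 − 0.0795) − 1] = 76.39 / 9.314 = 8.201 mg/L.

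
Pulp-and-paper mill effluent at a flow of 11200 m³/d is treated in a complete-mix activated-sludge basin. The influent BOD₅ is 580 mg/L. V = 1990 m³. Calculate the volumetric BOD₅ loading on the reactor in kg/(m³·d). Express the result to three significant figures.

Applied BOD₅ load per unit volume = Q·S₀/V = (11200 × 580/1000)/1990 = 3.264 kg BOD₅·m⁻³·d⁻¹.

L_v ≈ 3.26 kg BOD₅/(m³·d)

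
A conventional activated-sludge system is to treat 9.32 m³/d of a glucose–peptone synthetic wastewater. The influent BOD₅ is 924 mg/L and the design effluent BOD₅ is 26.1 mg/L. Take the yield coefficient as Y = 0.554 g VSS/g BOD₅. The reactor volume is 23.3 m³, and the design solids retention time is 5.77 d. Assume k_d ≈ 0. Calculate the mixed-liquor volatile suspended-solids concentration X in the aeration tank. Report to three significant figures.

Without decay, X = Y Q (S₀−S) θ_c / V = 0.554 × 9.32 × (924 − 26.1) × 5.77 / 23.3 = 1148 mg/L.

X ≈ 1150 mg/L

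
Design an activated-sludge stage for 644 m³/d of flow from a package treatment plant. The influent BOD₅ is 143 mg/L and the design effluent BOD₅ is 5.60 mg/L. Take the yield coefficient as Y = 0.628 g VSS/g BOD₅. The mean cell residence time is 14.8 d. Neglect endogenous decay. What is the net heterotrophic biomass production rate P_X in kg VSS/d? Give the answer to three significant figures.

P_X ≈ 55.6 kg VSS/d

With endogenous decay neglected, the observed yield equals the true yield: Y_obs = Y = 0.628 g VSS/g BOD₅.
Mass of BOD₅ removed per day: Q(S₀ − S) = 644 × 137.4 g/m³ = 88.49 kg/d.
Net biomass production P_X = Y_obs × Q·(S₀ − S) = 0.6280 × 88.49 = 55.57 kg VSS/d.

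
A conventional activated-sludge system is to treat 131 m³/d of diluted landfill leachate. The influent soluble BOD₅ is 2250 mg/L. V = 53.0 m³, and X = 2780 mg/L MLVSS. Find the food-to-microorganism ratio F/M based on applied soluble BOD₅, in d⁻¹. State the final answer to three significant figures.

F/M ≈ 2.00 d⁻¹

Food-to-microorganism ratio F/M = Q S₀ / (V X) = 131 × 2250 / (53.00 × 2780) = 2.000 d⁻¹.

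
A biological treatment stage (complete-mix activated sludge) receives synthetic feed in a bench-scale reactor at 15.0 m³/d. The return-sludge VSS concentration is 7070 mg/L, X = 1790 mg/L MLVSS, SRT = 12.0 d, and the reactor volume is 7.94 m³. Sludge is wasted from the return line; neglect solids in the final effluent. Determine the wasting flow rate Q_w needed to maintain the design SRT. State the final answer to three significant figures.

Q_w ≈ 0.168 m³/d

Wasting from the return line (neglecting effluent solids): Q_w = V·X / (θ_c·X_r) = 7.940 × 1790 / (12.0 × 7070) = 0.1675 m³/d.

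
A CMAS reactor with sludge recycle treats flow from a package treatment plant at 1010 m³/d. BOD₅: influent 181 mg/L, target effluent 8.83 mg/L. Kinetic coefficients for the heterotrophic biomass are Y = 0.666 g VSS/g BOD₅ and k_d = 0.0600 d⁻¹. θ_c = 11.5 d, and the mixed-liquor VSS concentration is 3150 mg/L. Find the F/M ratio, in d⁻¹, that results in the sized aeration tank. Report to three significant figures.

F/M ≈ 0.232 d⁻¹

From the SRT design equation V = Y Q (S₀−S) θ_c / [X (1 + k_d θ_c)] = 0.666 × 1010 × (181 − 8.83) × 11.5 / [3150 × (1 + 0.0600 × 11.5)] = 1.33×10^6 / 5324 = 250.2 m³.
F/M = Q·S₀ / (V·X) = 1010 × 181 / (250.2 × 3150) = 0.2320 g BOD₅·(g VSS·d)⁻¹.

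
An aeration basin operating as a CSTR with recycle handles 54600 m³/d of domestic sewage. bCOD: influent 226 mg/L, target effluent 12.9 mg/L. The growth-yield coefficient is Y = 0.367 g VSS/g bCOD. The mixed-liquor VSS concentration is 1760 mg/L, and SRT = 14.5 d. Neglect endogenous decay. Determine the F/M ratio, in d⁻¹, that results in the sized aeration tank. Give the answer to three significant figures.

V·X = Y·Q·ΔS·θ_c gives V = 0.367 × 54600 × (226 − 12.9) × 14.5 / 1760 = 35180 m³.
F/M = applied load / biomass = Q·S₀/(V·X) = 54600 × 226 / (35180 × 1760) = 0.1993 d⁻¹.

F/M ≈ 0.199 d⁻¹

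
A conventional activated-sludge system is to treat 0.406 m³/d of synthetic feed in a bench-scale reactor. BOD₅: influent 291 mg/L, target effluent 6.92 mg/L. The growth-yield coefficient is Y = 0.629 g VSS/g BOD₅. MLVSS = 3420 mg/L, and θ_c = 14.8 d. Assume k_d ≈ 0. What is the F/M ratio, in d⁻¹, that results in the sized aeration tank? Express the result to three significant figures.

Biomass mass balance (decay neglected): V·X = Y·Q·(S₀ − S)·θ_c, so V = 0.629 × 0.406 × (291 − 6.92) × 14.8 / 3420 = 0.3139 m³.
F/M = applied load / biomass = Q·S₀/(V·X) = 0.406 × 291 / (0.3139 × 3420) = 0.1100 d⁻¹.

F/M ≈ 0.110 d⁻¹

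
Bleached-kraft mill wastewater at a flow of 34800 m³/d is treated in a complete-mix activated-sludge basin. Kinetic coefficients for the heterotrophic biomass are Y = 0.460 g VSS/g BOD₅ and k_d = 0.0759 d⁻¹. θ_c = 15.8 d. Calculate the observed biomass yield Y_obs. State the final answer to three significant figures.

Correct the yield for decay: Y_obs = Y/(1 + k_d θ_c) = 0.460 / (1 + 0.0759 × 15.8) = 0.460 / 2.199 = 0.2092.

Y_obs ≈ 0.209 g VSS/g BOD₅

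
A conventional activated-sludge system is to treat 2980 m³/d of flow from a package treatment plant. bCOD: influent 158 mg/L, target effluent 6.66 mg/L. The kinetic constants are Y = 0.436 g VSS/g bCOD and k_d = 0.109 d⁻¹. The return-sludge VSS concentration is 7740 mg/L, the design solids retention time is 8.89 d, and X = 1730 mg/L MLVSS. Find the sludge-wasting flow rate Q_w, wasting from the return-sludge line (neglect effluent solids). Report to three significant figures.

Rearranging the biomass balance for a CMAS with decay, V = Y·Q·ΔS·θ_c / [X·(1+k_d θ_c)] = 0.436 × 2980 × (158 − 6.66) × 8.89 / [1730 × (1 + 0.109 × 8.89)] = 1.75×10^6 / 3406 = 513.2 m³.
θ_c = V·X/(Q_w·X_r) when wasting from the recycle, so Q_w = V·X/(θ_c·X_r) = 513.2 × 1730 / (8.89 × 7740) = 12.90 m³/d.

Q_w ≈ 12.9 m³/d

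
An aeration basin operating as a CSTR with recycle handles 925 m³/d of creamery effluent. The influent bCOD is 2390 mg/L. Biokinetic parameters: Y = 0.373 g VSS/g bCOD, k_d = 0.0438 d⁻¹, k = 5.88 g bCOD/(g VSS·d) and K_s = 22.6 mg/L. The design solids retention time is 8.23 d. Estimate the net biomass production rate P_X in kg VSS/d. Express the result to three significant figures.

For a completely mixed reactor with recycle the Lawrence–McCarty relation gives S = K_s·(1 + k_d·θ_c) / [θ_c·(Y·k − k_d) − 1] = 22.6 × (1 + 0.0438 × 8.23) / [8.23 × (0.373 × 5.88 − 0.0438) − 1] = 30.75 / 16.69 = 1.842 mg/L.
Correct the yield for decay: Y_obs = Y/(1 + k_d θ_c) = 0.373 / (1 + 0.0438 × 8.23) = 0.373 / 1.360 = 0.2742.
Q·(S₀ − S) = 925 × (2390 − 1.84) × 10⁻³ = 2209 kg/d removed.
Biomass produced: P_X = Y_obs·Q·ΔS = 0.2742 × 2209 ≈ 605.7 kg VSS/d.

P_X ≈ 606 kg VSS/d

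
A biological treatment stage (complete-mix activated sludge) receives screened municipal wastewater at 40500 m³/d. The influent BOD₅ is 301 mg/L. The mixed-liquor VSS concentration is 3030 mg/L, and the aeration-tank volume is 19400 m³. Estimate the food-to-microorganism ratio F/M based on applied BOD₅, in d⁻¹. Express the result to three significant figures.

F/M = Q·S₀ / (V·X) = 40500 × 301 / (19400 × 3030) = 0.2074 g BOD₅·(g VSS·d)⁻¹.

F/M ≈ 0.207 d⁻¹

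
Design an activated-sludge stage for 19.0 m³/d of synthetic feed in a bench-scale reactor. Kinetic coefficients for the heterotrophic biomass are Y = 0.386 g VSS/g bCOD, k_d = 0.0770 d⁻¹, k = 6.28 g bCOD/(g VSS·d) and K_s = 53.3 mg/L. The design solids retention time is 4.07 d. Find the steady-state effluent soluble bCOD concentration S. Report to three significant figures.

S ≈ 8.19 mg/L

For a completely mixed reactor with recycle the Lawrence–McCarty relation gives S = K_s·(1 + k_d·θ_c) / [θ_c·(Y·k − k_d) − 1] = 53.3 × (1 + 0.0770 × 4.07) / [4.07 × (0.386 × 6.28 − 0.0770) − 1] = 70.00 / 8.553 = 8.185 mg/L.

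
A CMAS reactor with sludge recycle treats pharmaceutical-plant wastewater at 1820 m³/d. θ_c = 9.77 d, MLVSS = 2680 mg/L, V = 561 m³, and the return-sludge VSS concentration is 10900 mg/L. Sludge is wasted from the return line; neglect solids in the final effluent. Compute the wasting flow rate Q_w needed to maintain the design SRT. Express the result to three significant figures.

Q_w ≈ 14.1 m³/d

Q_w = (V·X)/(θ_c X_r) = 561.0 × 2680 / (9.77 × 10900) = 14.12 m³/d.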